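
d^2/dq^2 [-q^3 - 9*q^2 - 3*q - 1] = -6*q - 18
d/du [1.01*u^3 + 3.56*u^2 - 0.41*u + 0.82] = 3.03*u^2 + 7.12*u - 0.41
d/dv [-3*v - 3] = -3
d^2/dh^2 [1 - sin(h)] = sin(h)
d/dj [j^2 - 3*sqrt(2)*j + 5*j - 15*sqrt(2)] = 2*j - 3*sqrt(2) + 5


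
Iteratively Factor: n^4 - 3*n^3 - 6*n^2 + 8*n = (n - 1)*(n^3 - 2*n^2 - 8*n) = (n - 4)*(n - 1)*(n^2 + 2*n) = n*(n - 4)*(n - 1)*(n + 2)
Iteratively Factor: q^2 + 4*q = (q + 4)*(q)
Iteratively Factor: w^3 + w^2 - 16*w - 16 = (w - 4)*(w^2 + 5*w + 4) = (w - 4)*(w + 4)*(w + 1)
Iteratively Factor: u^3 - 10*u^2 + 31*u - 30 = (u - 3)*(u^2 - 7*u + 10) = (u - 5)*(u - 3)*(u - 2)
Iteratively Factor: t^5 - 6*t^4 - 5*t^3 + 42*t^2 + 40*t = (t - 5)*(t^4 - t^3 - 10*t^2 - 8*t) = (t - 5)*(t + 1)*(t^3 - 2*t^2 - 8*t) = (t - 5)*(t + 1)*(t + 2)*(t^2 - 4*t) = t*(t - 5)*(t + 1)*(t + 2)*(t - 4)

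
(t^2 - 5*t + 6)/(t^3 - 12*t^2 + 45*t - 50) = (t - 3)/(t^2 - 10*t + 25)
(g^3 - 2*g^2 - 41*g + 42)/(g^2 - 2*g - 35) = (g^2 + 5*g - 6)/(g + 5)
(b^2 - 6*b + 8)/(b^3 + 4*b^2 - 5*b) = (b^2 - 6*b + 8)/(b*(b^2 + 4*b - 5))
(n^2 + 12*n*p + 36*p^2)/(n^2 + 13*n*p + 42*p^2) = (n + 6*p)/(n + 7*p)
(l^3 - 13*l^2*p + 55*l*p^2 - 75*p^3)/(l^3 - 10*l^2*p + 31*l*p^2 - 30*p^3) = (-l + 5*p)/(-l + 2*p)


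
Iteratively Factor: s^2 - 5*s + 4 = (s - 4)*(s - 1)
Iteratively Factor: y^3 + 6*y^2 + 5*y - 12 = (y - 1)*(y^2 + 7*y + 12) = (y - 1)*(y + 4)*(y + 3)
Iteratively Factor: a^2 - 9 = (a - 3)*(a + 3)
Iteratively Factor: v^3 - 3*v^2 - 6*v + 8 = (v + 2)*(v^2 - 5*v + 4) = (v - 1)*(v + 2)*(v - 4)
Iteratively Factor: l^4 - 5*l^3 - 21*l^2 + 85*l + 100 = (l - 5)*(l^3 - 21*l - 20) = (l - 5)^2*(l^2 + 5*l + 4) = (l - 5)^2*(l + 1)*(l + 4)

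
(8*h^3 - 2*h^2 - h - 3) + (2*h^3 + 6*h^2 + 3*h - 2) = 10*h^3 + 4*h^2 + 2*h - 5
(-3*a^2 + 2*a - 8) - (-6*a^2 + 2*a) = 3*a^2 - 8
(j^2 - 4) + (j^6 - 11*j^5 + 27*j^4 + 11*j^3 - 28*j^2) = j^6 - 11*j^5 + 27*j^4 + 11*j^3 - 27*j^2 - 4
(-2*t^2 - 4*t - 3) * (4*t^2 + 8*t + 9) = -8*t^4 - 32*t^3 - 62*t^2 - 60*t - 27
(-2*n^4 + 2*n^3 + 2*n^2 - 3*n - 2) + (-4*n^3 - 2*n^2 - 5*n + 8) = -2*n^4 - 2*n^3 - 8*n + 6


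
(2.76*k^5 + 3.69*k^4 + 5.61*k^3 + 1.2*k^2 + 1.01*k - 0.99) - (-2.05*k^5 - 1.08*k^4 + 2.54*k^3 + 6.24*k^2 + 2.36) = 4.81*k^5 + 4.77*k^4 + 3.07*k^3 - 5.04*k^2 + 1.01*k - 3.35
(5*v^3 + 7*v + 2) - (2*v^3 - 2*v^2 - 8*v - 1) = 3*v^3 + 2*v^2 + 15*v + 3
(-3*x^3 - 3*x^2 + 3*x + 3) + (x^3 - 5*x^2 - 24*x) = -2*x^3 - 8*x^2 - 21*x + 3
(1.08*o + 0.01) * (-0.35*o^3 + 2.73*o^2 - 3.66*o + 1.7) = -0.378*o^4 + 2.9449*o^3 - 3.9255*o^2 + 1.7994*o + 0.017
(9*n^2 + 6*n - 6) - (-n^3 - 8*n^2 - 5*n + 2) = n^3 + 17*n^2 + 11*n - 8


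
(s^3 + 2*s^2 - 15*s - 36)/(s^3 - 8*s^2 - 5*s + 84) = (s + 3)/(s - 7)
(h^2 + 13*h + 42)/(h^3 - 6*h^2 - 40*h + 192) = (h + 7)/(h^2 - 12*h + 32)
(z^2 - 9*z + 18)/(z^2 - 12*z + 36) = (z - 3)/(z - 6)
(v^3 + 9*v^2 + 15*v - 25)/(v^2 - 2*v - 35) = (v^2 + 4*v - 5)/(v - 7)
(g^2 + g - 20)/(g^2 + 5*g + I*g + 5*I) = (g - 4)/(g + I)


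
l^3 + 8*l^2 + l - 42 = (l - 2)*(l + 3)*(l + 7)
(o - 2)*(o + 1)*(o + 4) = o^3 + 3*o^2 - 6*o - 8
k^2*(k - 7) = k^3 - 7*k^2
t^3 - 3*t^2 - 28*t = t*(t - 7)*(t + 4)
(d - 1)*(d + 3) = d^2 + 2*d - 3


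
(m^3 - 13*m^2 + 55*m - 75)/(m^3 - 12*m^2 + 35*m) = (m^2 - 8*m + 15)/(m*(m - 7))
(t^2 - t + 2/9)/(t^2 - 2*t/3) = (t - 1/3)/t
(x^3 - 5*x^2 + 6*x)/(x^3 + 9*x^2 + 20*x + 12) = x*(x^2 - 5*x + 6)/(x^3 + 9*x^2 + 20*x + 12)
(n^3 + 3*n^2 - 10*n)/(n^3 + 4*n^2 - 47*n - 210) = n*(n - 2)/(n^2 - n - 42)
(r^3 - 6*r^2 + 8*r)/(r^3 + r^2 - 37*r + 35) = r*(r^2 - 6*r + 8)/(r^3 + r^2 - 37*r + 35)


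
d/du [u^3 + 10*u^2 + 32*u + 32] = 3*u^2 + 20*u + 32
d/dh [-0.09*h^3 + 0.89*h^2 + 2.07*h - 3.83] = -0.27*h^2 + 1.78*h + 2.07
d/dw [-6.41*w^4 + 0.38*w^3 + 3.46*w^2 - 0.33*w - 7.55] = -25.64*w^3 + 1.14*w^2 + 6.92*w - 0.33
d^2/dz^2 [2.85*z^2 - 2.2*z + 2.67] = 5.70000000000000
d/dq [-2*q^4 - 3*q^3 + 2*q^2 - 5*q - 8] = -8*q^3 - 9*q^2 + 4*q - 5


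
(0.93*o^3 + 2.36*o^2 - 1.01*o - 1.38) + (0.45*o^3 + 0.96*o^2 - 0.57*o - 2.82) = 1.38*o^3 + 3.32*o^2 - 1.58*o - 4.2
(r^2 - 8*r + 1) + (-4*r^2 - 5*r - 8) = -3*r^2 - 13*r - 7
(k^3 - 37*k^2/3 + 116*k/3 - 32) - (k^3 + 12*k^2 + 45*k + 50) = -73*k^2/3 - 19*k/3 - 82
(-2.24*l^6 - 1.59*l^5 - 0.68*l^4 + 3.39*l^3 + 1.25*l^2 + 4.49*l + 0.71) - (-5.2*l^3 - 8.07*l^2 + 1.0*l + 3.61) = -2.24*l^6 - 1.59*l^5 - 0.68*l^4 + 8.59*l^3 + 9.32*l^2 + 3.49*l - 2.9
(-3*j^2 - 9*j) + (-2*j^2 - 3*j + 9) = -5*j^2 - 12*j + 9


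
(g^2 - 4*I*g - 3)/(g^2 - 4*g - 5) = (-g^2 + 4*I*g + 3)/(-g^2 + 4*g + 5)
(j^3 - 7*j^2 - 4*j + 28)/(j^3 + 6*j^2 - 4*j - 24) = (j - 7)/(j + 6)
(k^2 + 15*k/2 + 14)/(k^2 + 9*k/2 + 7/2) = (k + 4)/(k + 1)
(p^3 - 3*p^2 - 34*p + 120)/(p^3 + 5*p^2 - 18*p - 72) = (p - 5)/(p + 3)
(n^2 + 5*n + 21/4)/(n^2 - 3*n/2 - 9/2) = (n + 7/2)/(n - 3)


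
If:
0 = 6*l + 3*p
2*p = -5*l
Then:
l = 0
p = 0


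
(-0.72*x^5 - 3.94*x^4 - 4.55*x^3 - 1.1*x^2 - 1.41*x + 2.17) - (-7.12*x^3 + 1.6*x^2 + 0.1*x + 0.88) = -0.72*x^5 - 3.94*x^4 + 2.57*x^3 - 2.7*x^2 - 1.51*x + 1.29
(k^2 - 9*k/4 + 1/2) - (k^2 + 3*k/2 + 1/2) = -15*k/4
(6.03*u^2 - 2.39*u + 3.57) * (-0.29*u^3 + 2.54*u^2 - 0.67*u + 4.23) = -1.7487*u^5 + 16.0093*u^4 - 11.146*u^3 + 36.176*u^2 - 12.5016*u + 15.1011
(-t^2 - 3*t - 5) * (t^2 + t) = -t^4 - 4*t^3 - 8*t^2 - 5*t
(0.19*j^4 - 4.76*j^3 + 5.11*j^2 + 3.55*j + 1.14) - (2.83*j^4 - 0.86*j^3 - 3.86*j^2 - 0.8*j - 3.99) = -2.64*j^4 - 3.9*j^3 + 8.97*j^2 + 4.35*j + 5.13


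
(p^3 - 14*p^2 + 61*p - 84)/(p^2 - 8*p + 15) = (p^2 - 11*p + 28)/(p - 5)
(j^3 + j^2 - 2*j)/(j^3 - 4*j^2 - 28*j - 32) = j*(j - 1)/(j^2 - 6*j - 16)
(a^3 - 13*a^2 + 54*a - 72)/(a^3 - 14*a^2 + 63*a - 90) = (a - 4)/(a - 5)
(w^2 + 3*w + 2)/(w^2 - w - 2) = (w + 2)/(w - 2)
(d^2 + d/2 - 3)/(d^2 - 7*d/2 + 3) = (d + 2)/(d - 2)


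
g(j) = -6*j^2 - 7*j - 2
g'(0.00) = -7.00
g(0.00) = -2.00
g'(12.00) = -151.00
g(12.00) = -950.00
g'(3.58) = -49.96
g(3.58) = -103.96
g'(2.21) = -33.52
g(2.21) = -46.77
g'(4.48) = -60.76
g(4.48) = -153.78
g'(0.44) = -12.28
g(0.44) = -6.24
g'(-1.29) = 8.48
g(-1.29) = -2.95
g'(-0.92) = 4.04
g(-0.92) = -0.64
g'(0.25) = -10.00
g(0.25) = -4.12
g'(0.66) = -14.92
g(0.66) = -9.23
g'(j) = -12*j - 7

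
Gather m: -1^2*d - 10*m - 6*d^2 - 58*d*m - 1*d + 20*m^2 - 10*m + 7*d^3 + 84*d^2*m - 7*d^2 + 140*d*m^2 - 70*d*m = 7*d^3 - 13*d^2 - 2*d + m^2*(140*d + 20) + m*(84*d^2 - 128*d - 20)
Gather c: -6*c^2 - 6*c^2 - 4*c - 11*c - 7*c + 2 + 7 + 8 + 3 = -12*c^2 - 22*c + 20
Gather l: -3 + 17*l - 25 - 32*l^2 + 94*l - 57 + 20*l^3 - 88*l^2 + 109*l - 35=20*l^3 - 120*l^2 + 220*l - 120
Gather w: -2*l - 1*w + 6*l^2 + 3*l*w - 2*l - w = 6*l^2 - 4*l + w*(3*l - 2)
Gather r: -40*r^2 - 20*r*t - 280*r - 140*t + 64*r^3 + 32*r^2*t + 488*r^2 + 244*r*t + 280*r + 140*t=64*r^3 + r^2*(32*t + 448) + 224*r*t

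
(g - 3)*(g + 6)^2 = g^3 + 9*g^2 - 108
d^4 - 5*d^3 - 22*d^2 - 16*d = d*(d - 8)*(d + 1)*(d + 2)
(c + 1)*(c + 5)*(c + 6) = c^3 + 12*c^2 + 41*c + 30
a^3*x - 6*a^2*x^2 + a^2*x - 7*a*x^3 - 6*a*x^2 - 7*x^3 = (a - 7*x)*(a + x)*(a*x + x)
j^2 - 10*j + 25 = (j - 5)^2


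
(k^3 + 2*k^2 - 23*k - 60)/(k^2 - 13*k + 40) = (k^2 + 7*k + 12)/(k - 8)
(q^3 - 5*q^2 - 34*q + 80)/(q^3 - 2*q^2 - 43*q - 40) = (q - 2)/(q + 1)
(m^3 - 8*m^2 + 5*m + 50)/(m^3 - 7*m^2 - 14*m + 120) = (m^2 - 3*m - 10)/(m^2 - 2*m - 24)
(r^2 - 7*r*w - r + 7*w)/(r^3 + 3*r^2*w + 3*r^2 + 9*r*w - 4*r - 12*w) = (r - 7*w)/(r^2 + 3*r*w + 4*r + 12*w)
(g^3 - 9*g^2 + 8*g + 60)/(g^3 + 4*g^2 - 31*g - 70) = (g - 6)/(g + 7)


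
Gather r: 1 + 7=8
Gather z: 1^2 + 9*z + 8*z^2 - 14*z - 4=8*z^2 - 5*z - 3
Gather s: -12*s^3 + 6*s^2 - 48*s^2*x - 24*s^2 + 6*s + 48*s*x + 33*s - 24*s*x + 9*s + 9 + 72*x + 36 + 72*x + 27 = -12*s^3 + s^2*(-48*x - 18) + s*(24*x + 48) + 144*x + 72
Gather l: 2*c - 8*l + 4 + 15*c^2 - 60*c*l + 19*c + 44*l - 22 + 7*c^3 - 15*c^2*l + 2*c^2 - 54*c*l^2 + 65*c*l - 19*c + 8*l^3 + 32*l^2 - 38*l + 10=7*c^3 + 17*c^2 + 2*c + 8*l^3 + l^2*(32 - 54*c) + l*(-15*c^2 + 5*c - 2) - 8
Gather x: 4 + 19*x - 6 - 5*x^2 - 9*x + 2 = -5*x^2 + 10*x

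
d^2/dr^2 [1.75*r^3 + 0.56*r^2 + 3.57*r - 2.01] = 10.5*r + 1.12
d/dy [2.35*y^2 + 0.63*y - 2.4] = 4.7*y + 0.63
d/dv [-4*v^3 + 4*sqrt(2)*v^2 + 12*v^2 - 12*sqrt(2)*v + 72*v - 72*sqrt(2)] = -12*v^2 + 8*sqrt(2)*v + 24*v - 12*sqrt(2) + 72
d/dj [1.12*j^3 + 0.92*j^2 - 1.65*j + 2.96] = 3.36*j^2 + 1.84*j - 1.65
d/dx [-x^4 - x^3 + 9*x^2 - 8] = x*(-4*x^2 - 3*x + 18)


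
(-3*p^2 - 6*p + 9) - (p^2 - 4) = -4*p^2 - 6*p + 13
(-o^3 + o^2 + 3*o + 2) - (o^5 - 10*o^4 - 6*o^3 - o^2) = -o^5 + 10*o^4 + 5*o^3 + 2*o^2 + 3*o + 2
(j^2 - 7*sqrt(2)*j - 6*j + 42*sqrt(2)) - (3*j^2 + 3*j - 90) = -2*j^2 - 7*sqrt(2)*j - 9*j + 42*sqrt(2) + 90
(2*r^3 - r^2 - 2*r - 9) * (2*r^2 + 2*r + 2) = 4*r^5 + 2*r^4 - 2*r^3 - 24*r^2 - 22*r - 18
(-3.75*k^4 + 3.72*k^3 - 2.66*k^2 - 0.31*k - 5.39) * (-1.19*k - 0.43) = 4.4625*k^5 - 2.8143*k^4 + 1.5658*k^3 + 1.5127*k^2 + 6.5474*k + 2.3177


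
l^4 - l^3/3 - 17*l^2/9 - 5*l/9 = l*(l - 5/3)*(l + 1/3)*(l + 1)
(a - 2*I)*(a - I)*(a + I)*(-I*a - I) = -I*a^4 - 2*a^3 - I*a^3 - 2*a^2 - I*a^2 - 2*a - I*a - 2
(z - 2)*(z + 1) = z^2 - z - 2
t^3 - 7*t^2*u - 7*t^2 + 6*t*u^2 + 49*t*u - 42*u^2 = (t - 7)*(t - 6*u)*(t - u)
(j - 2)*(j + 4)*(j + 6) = j^3 + 8*j^2 + 4*j - 48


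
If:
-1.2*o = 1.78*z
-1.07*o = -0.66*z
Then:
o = 0.00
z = 0.00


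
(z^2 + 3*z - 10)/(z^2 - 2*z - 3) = (-z^2 - 3*z + 10)/(-z^2 + 2*z + 3)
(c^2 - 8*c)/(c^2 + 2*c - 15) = c*(c - 8)/(c^2 + 2*c - 15)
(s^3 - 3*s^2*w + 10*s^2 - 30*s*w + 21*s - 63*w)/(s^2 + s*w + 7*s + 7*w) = (s^2 - 3*s*w + 3*s - 9*w)/(s + w)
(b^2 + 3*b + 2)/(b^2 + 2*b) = (b + 1)/b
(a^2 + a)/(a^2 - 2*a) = (a + 1)/(a - 2)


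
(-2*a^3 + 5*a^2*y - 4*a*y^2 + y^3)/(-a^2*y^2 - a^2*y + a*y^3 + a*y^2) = (2*a^2 - 3*a*y + y^2)/(a*y*(y + 1))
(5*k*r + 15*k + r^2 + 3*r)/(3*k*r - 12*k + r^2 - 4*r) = (5*k*r + 15*k + r^2 + 3*r)/(3*k*r - 12*k + r^2 - 4*r)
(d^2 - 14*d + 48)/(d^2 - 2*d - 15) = (-d^2 + 14*d - 48)/(-d^2 + 2*d + 15)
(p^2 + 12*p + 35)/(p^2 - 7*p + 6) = (p^2 + 12*p + 35)/(p^2 - 7*p + 6)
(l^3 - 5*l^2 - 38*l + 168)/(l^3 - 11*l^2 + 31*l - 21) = (l^2 + 2*l - 24)/(l^2 - 4*l + 3)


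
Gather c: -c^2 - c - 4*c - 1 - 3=-c^2 - 5*c - 4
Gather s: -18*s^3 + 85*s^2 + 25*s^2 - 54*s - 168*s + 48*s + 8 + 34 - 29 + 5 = -18*s^3 + 110*s^2 - 174*s + 18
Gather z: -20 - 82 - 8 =-110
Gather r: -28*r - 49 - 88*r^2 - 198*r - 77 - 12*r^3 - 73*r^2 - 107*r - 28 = -12*r^3 - 161*r^2 - 333*r - 154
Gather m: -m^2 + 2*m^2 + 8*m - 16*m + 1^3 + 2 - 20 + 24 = m^2 - 8*m + 7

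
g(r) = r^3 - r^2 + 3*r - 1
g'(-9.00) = 264.00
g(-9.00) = -838.00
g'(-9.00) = 264.00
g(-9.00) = -838.00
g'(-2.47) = 26.24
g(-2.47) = -29.58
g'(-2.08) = 20.14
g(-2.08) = -20.57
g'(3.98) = 42.56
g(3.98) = 58.14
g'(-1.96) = 18.44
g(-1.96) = -18.25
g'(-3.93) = 57.19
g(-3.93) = -88.93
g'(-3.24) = 40.97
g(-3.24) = -55.23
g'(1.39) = 6.02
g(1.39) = 3.92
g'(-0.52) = 4.85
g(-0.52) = -2.97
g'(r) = 3*r^2 - 2*r + 3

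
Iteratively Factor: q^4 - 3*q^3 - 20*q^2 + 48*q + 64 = (q - 4)*(q^3 + q^2 - 16*q - 16) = (q - 4)*(q + 4)*(q^2 - 3*q - 4) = (q - 4)*(q + 1)*(q + 4)*(q - 4)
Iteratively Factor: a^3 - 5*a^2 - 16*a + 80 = (a - 5)*(a^2 - 16) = (a - 5)*(a + 4)*(a - 4)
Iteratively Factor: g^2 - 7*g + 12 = (g - 4)*(g - 3)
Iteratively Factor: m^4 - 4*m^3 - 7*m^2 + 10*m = (m + 2)*(m^3 - 6*m^2 + 5*m) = (m - 5)*(m + 2)*(m^2 - m) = (m - 5)*(m - 1)*(m + 2)*(m)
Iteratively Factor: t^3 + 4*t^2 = (t)*(t^2 + 4*t) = t*(t + 4)*(t)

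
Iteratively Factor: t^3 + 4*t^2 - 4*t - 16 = (t + 2)*(t^2 + 2*t - 8) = (t - 2)*(t + 2)*(t + 4)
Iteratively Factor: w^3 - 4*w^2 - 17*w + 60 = (w - 5)*(w^2 + w - 12) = (w - 5)*(w + 4)*(w - 3)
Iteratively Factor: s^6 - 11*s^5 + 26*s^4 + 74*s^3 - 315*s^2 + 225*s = (s + 3)*(s^5 - 14*s^4 + 68*s^3 - 130*s^2 + 75*s) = (s - 3)*(s + 3)*(s^4 - 11*s^3 + 35*s^2 - 25*s) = (s - 5)*(s - 3)*(s + 3)*(s^3 - 6*s^2 + 5*s) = (s - 5)^2*(s - 3)*(s + 3)*(s^2 - s) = s*(s - 5)^2*(s - 3)*(s + 3)*(s - 1)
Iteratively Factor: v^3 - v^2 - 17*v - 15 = (v + 3)*(v^2 - 4*v - 5) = (v + 1)*(v + 3)*(v - 5)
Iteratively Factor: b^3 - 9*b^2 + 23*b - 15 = (b - 3)*(b^2 - 6*b + 5) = (b - 5)*(b - 3)*(b - 1)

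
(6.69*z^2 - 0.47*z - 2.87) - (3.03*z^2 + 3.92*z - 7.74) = 3.66*z^2 - 4.39*z + 4.87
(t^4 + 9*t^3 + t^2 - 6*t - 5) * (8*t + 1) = 8*t^5 + 73*t^4 + 17*t^3 - 47*t^2 - 46*t - 5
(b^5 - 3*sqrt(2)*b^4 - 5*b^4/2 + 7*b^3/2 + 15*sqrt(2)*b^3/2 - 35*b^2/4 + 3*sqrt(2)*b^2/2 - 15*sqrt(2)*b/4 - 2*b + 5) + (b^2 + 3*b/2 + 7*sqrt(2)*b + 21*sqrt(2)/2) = b^5 - 3*sqrt(2)*b^4 - 5*b^4/2 + 7*b^3/2 + 15*sqrt(2)*b^3/2 - 31*b^2/4 + 3*sqrt(2)*b^2/2 - b/2 + 13*sqrt(2)*b/4 + 5 + 21*sqrt(2)/2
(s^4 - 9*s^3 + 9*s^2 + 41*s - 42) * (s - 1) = s^5 - 10*s^4 + 18*s^3 + 32*s^2 - 83*s + 42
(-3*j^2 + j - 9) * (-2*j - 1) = 6*j^3 + j^2 + 17*j + 9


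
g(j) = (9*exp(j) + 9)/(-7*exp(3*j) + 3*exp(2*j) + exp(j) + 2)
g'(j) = (9*exp(j) + 9)*(21*exp(3*j) - 6*exp(2*j) - exp(j))/(-7*exp(3*j) + 3*exp(2*j) + exp(j) + 2)^2 + 9*exp(j)/(-7*exp(3*j) + 3*exp(2*j) + exp(j) + 2) = 9*(-(exp(j) + 1)*(-21*exp(2*j) + 6*exp(j) + 1) - 7*exp(3*j) + 3*exp(2*j) + exp(j) + 2)*exp(j)/(-7*exp(3*j) + 3*exp(2*j) + exp(j) + 2)^2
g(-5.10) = 4.51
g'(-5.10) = 0.01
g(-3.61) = 4.56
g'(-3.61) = 0.05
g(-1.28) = 4.87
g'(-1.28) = 0.46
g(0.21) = -3.76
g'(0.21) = 18.38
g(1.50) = -0.09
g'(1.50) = 0.20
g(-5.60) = 4.51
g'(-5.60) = 0.01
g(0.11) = -6.61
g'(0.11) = 43.78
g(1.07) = -0.25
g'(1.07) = 0.62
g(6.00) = 0.00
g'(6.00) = 0.00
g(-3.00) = 4.59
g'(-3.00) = 0.08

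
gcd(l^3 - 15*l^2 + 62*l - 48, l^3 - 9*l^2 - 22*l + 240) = l^2 - 14*l + 48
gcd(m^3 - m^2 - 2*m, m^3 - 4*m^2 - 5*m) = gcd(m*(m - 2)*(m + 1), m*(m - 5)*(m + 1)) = m^2 + m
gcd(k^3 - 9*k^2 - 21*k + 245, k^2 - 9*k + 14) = k - 7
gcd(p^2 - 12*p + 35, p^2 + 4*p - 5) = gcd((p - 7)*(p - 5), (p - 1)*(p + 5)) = 1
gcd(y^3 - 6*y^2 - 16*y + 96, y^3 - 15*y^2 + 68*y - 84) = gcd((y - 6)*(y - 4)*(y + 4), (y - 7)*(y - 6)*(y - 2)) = y - 6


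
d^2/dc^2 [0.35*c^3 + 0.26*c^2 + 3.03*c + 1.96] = 2.1*c + 0.52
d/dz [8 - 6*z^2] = -12*z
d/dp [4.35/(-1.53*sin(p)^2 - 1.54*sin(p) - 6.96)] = (13.311*sin(p) + 6.699)*cos(p)/(1.53*sin(p)^2 + 1.54*sin(p) + 6.96)^2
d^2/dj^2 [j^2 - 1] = 2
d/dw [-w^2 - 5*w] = -2*w - 5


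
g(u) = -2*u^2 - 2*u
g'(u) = -4*u - 2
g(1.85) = -10.54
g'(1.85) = -9.40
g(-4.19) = -26.73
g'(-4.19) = 14.76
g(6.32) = -92.52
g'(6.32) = -27.28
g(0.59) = -1.88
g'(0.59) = -4.36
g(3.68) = -34.44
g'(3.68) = -16.72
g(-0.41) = 0.48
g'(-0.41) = -0.36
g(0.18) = -0.42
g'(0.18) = -2.72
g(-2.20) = -5.28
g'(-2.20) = 6.80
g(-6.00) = -60.00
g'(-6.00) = 22.00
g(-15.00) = -420.00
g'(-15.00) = 58.00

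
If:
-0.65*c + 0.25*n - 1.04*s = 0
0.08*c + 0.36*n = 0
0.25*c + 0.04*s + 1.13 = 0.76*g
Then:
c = -1.4740157480315*s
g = 1.48684210526316 - 0.432242022378782*s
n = 0.32755905511811*s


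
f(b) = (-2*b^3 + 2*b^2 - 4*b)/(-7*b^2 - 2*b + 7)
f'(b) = (14*b + 2)*(-2*b^3 + 2*b^2 - 4*b)/(-7*b^2 - 2*b + 7)^2 + (-6*b^2 + 4*b - 4)/(-7*b^2 - 2*b + 7)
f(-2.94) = -1.68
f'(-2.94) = 0.04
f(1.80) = 0.64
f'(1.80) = -0.06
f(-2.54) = -1.69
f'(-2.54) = -0.11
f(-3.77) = -1.77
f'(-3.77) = 0.17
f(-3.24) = -1.70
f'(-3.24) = 0.10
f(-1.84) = -2.04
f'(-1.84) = -1.29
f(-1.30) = -5.82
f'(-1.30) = -33.59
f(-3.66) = -1.76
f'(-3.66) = 0.16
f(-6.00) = -2.27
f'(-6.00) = 0.25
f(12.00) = 3.14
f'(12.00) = 0.28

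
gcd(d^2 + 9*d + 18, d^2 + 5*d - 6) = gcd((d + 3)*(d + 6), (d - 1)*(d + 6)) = d + 6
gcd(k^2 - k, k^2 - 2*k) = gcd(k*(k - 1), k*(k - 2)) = k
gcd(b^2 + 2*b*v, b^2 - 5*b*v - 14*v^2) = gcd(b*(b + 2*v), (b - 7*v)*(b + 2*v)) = b + 2*v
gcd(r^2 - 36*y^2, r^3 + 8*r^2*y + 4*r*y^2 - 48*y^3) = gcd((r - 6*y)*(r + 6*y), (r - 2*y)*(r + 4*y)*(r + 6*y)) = r + 6*y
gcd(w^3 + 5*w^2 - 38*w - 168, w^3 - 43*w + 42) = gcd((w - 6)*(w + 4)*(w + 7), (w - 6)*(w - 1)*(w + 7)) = w^2 + w - 42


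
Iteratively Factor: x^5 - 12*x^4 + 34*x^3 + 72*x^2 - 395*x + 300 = (x - 4)*(x^4 - 8*x^3 + 2*x^2 + 80*x - 75) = (x - 4)*(x + 3)*(x^3 - 11*x^2 + 35*x - 25) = (x - 5)*(x - 4)*(x + 3)*(x^2 - 6*x + 5) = (x - 5)*(x - 4)*(x - 1)*(x + 3)*(x - 5)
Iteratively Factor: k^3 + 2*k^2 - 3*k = (k)*(k^2 + 2*k - 3) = k*(k - 1)*(k + 3)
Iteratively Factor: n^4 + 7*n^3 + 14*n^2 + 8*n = (n + 1)*(n^3 + 6*n^2 + 8*n) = (n + 1)*(n + 4)*(n^2 + 2*n) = n*(n + 1)*(n + 4)*(n + 2)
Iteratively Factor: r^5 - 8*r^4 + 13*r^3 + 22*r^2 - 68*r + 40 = (r - 1)*(r^4 - 7*r^3 + 6*r^2 + 28*r - 40) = (r - 1)*(r + 2)*(r^3 - 9*r^2 + 24*r - 20) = (r - 5)*(r - 1)*(r + 2)*(r^2 - 4*r + 4) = (r - 5)*(r - 2)*(r - 1)*(r + 2)*(r - 2)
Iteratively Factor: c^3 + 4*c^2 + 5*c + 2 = (c + 1)*(c^2 + 3*c + 2) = (c + 1)^2*(c + 2)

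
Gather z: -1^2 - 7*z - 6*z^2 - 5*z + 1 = -6*z^2 - 12*z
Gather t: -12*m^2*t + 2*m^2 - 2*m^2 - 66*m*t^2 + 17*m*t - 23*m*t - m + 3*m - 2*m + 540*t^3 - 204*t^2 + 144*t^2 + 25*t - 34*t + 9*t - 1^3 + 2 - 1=540*t^3 + t^2*(-66*m - 60) + t*(-12*m^2 - 6*m)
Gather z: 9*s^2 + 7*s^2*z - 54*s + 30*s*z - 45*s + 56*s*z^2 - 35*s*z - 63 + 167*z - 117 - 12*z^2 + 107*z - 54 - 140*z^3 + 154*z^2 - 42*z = 9*s^2 - 99*s - 140*z^3 + z^2*(56*s + 142) + z*(7*s^2 - 5*s + 232) - 234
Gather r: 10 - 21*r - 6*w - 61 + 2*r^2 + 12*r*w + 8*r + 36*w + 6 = 2*r^2 + r*(12*w - 13) + 30*w - 45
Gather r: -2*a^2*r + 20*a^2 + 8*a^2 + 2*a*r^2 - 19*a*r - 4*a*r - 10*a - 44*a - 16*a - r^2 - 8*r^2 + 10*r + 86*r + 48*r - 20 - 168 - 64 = 28*a^2 - 70*a + r^2*(2*a - 9) + r*(-2*a^2 - 23*a + 144) - 252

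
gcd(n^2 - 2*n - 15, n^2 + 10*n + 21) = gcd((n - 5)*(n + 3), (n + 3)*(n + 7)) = n + 3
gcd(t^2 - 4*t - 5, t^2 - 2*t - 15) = t - 5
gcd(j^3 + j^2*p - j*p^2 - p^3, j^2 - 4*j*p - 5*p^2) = j + p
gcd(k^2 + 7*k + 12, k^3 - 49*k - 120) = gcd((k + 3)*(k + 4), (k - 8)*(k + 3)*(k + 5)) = k + 3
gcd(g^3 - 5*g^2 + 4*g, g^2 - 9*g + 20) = g - 4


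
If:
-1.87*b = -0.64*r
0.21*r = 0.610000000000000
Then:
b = 0.99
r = 2.90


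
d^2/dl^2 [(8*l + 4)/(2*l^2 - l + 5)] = 8*(-12*l*(2*l^2 - l + 5) + (2*l + 1)*(4*l - 1)^2)/(2*l^2 - l + 5)^3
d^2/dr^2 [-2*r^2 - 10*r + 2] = -4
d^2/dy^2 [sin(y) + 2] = -sin(y)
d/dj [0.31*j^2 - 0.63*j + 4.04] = 0.62*j - 0.63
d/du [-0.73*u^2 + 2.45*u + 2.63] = 2.45 - 1.46*u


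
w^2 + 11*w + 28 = (w + 4)*(w + 7)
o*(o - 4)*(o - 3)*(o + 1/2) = o^4 - 13*o^3/2 + 17*o^2/2 + 6*o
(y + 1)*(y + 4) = y^2 + 5*y + 4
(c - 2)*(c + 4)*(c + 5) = c^3 + 7*c^2 + 2*c - 40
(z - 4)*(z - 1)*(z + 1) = z^3 - 4*z^2 - z + 4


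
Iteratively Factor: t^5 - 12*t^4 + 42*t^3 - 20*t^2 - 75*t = (t - 5)*(t^4 - 7*t^3 + 7*t^2 + 15*t) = t*(t - 5)*(t^3 - 7*t^2 + 7*t + 15) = t*(t - 5)*(t - 3)*(t^2 - 4*t - 5) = t*(t - 5)*(t - 3)*(t + 1)*(t - 5)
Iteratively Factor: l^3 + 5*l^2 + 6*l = (l + 3)*(l^2 + 2*l) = l*(l + 3)*(l + 2)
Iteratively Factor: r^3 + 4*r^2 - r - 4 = (r + 4)*(r^2 - 1) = (r - 1)*(r + 4)*(r + 1)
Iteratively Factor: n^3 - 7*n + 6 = (n + 3)*(n^2 - 3*n + 2) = (n - 2)*(n + 3)*(n - 1)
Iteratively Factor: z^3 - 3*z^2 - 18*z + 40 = (z - 5)*(z^2 + 2*z - 8) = (z - 5)*(z + 4)*(z - 2)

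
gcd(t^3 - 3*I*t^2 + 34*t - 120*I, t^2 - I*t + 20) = t - 5*I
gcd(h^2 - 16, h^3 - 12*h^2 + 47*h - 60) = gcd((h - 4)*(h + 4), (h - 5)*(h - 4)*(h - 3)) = h - 4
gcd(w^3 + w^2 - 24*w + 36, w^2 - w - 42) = w + 6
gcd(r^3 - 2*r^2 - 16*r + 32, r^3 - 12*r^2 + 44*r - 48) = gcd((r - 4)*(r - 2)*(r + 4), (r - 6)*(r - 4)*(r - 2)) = r^2 - 6*r + 8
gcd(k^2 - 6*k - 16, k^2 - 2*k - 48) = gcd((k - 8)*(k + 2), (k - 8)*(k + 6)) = k - 8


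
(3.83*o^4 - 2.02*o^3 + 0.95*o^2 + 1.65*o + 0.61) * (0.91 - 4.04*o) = -15.4732*o^5 + 11.6461*o^4 - 5.6762*o^3 - 5.8015*o^2 - 0.9629*o + 0.5551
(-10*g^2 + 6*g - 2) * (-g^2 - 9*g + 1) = 10*g^4 + 84*g^3 - 62*g^2 + 24*g - 2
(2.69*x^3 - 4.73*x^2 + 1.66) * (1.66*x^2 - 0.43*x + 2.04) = 4.4654*x^5 - 9.0085*x^4 + 7.5215*x^3 - 6.8936*x^2 - 0.7138*x + 3.3864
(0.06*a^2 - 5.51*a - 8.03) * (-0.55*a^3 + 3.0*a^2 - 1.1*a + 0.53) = -0.033*a^5 + 3.2105*a^4 - 12.1795*a^3 - 17.9972*a^2 + 5.9127*a - 4.2559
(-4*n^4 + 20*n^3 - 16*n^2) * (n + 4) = -4*n^5 + 4*n^4 + 64*n^3 - 64*n^2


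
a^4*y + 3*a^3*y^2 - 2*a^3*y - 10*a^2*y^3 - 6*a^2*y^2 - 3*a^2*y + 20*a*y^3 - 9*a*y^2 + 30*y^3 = (a - 3)*(a - 2*y)*(a + 5*y)*(a*y + y)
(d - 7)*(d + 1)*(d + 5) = d^3 - d^2 - 37*d - 35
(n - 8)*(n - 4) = n^2 - 12*n + 32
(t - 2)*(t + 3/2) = t^2 - t/2 - 3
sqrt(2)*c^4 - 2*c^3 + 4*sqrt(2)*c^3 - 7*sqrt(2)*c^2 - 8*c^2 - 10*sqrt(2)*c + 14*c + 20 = (c - 2)*(c + 5)*(c - sqrt(2))*(sqrt(2)*c + sqrt(2))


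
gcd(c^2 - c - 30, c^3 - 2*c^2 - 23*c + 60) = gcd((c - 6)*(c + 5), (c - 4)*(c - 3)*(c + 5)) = c + 5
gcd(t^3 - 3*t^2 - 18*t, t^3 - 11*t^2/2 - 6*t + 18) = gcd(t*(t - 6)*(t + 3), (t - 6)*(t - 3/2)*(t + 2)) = t - 6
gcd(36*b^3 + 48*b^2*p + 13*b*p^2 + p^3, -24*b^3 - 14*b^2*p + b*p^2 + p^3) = 1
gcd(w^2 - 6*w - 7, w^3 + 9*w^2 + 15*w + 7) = w + 1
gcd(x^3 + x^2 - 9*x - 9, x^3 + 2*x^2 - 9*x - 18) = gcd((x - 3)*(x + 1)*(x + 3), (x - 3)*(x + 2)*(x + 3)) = x^2 - 9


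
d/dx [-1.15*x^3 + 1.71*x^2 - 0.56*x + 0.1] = -3.45*x^2 + 3.42*x - 0.56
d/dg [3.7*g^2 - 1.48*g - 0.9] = 7.4*g - 1.48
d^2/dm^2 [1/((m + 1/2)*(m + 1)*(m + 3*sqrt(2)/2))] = 8*(4*(m + 1)^2*(2*m + 1)^2 + 4*(m + 1)^2*(2*m + 1)*(2*m + 3*sqrt(2)) + 4*(m + 1)^2*(2*m + 3*sqrt(2))^2 + 2*(m + 1)*(2*m + 1)^2*(2*m + 3*sqrt(2)) + 2*(m + 1)*(2*m + 1)*(2*m + 3*sqrt(2))^2 + (2*m + 1)^2*(2*m + 3*sqrt(2))^2)/((m + 1)^3*(2*m + 1)^3*(2*m + 3*sqrt(2))^3)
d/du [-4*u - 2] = -4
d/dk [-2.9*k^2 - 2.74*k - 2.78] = -5.8*k - 2.74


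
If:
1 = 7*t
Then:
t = 1/7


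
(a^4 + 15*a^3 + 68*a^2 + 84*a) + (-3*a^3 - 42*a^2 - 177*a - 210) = a^4 + 12*a^3 + 26*a^2 - 93*a - 210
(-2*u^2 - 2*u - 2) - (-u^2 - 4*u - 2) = -u^2 + 2*u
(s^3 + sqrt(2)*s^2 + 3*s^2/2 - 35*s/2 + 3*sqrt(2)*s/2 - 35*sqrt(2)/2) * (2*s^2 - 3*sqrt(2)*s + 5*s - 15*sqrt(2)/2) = 2*s^5 - sqrt(2)*s^4 + 8*s^4 - 67*s^3/2 - 4*sqrt(2)*s^3 - 223*s^2/2 + 55*sqrt(2)*s^2/4 + 175*sqrt(2)*s/4 + 165*s/2 + 525/2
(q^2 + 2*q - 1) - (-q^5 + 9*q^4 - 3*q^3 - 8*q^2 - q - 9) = q^5 - 9*q^4 + 3*q^3 + 9*q^2 + 3*q + 8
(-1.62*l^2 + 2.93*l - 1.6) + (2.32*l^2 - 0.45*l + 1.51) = 0.7*l^2 + 2.48*l - 0.0900000000000001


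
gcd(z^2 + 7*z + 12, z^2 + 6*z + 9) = z + 3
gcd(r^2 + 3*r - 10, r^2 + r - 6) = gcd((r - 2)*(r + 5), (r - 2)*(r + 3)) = r - 2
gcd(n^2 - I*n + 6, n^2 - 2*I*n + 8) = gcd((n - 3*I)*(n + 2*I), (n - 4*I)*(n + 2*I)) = n + 2*I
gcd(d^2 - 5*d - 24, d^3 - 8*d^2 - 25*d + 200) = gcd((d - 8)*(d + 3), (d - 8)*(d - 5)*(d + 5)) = d - 8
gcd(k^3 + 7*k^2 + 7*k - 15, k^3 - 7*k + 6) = k^2 + 2*k - 3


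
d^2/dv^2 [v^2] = 2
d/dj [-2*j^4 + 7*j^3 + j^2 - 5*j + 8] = -8*j^3 + 21*j^2 + 2*j - 5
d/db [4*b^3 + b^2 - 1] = 2*b*(6*b + 1)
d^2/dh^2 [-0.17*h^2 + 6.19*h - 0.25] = -0.340000000000000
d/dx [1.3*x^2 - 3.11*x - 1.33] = 2.6*x - 3.11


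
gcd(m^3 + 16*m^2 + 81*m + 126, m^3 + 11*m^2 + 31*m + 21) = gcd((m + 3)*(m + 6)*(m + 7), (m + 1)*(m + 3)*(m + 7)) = m^2 + 10*m + 21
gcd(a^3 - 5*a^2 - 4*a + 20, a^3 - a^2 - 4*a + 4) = a^2 - 4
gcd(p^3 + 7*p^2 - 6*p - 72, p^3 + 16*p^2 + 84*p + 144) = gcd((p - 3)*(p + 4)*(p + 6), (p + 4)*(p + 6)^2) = p^2 + 10*p + 24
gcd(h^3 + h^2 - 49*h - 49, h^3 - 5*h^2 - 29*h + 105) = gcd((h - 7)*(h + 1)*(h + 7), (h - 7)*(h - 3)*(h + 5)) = h - 7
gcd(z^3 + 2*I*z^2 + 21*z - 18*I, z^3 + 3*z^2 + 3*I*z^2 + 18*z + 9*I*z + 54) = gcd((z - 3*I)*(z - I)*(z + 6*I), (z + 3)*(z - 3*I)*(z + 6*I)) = z^2 + 3*I*z + 18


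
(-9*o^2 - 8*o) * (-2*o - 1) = 18*o^3 + 25*o^2 + 8*o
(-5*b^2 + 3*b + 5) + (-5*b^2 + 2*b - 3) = -10*b^2 + 5*b + 2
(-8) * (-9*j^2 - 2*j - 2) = 72*j^2 + 16*j + 16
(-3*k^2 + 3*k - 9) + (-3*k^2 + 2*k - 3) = -6*k^2 + 5*k - 12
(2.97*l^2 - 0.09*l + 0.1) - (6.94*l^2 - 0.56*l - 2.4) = -3.97*l^2 + 0.47*l + 2.5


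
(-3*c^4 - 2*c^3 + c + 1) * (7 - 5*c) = 15*c^5 - 11*c^4 - 14*c^3 - 5*c^2 + 2*c + 7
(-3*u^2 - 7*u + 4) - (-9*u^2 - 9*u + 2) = 6*u^2 + 2*u + 2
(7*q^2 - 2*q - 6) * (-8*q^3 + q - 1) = -56*q^5 + 16*q^4 + 55*q^3 - 9*q^2 - 4*q + 6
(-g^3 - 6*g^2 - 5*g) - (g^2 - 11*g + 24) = -g^3 - 7*g^2 + 6*g - 24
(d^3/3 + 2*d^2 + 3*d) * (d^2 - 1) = d^5/3 + 2*d^4 + 8*d^3/3 - 2*d^2 - 3*d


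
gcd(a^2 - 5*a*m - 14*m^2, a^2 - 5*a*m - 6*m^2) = 1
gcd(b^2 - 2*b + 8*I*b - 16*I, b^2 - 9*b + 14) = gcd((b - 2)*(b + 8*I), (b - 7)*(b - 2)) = b - 2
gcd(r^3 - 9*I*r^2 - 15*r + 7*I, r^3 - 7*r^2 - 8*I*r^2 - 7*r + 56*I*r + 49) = r^2 - 8*I*r - 7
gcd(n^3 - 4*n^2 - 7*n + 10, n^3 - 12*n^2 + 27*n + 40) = n - 5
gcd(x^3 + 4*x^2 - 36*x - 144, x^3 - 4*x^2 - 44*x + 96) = x + 6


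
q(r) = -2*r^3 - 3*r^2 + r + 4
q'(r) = -6*r^2 - 6*r + 1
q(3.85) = -150.75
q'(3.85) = -111.04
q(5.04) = -323.21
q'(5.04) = -181.65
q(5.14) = -341.71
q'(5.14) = -188.36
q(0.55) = 3.31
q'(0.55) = -4.12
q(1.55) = -9.11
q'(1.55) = -22.72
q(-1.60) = 2.91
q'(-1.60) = -4.76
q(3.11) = -82.07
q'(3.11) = -75.69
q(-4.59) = 129.61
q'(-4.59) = -97.87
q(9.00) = -1688.00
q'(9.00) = -539.00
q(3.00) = -74.00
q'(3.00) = -71.00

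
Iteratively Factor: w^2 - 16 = (w + 4)*(w - 4)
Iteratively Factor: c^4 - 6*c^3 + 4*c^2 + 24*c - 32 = (c + 2)*(c^3 - 8*c^2 + 20*c - 16) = (c - 2)*(c + 2)*(c^2 - 6*c + 8) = (c - 2)^2*(c + 2)*(c - 4)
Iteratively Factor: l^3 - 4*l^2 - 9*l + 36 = (l - 3)*(l^2 - l - 12) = (l - 4)*(l - 3)*(l + 3)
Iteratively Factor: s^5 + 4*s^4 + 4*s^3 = (s)*(s^4 + 4*s^3 + 4*s^2) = s*(s + 2)*(s^3 + 2*s^2) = s*(s + 2)^2*(s^2) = s^2*(s + 2)^2*(s)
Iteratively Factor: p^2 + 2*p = (p + 2)*(p)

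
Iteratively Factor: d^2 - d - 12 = (d + 3)*(d - 4)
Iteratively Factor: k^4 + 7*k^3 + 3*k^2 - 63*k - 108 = (k + 3)*(k^3 + 4*k^2 - 9*k - 36) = (k + 3)^2*(k^2 + k - 12) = (k - 3)*(k + 3)^2*(k + 4)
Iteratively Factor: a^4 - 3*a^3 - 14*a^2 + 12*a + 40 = (a + 2)*(a^3 - 5*a^2 - 4*a + 20) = (a + 2)^2*(a^2 - 7*a + 10) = (a - 5)*(a + 2)^2*(a - 2)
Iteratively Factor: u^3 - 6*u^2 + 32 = (u - 4)*(u^2 - 2*u - 8) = (u - 4)*(u + 2)*(u - 4)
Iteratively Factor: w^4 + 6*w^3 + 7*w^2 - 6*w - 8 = (w - 1)*(w^3 + 7*w^2 + 14*w + 8) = (w - 1)*(w + 2)*(w^2 + 5*w + 4) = (w - 1)*(w + 2)*(w + 4)*(w + 1)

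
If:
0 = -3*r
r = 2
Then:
No Solution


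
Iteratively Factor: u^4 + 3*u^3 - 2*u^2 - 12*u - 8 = (u + 2)*(u^3 + u^2 - 4*u - 4) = (u + 2)^2*(u^2 - u - 2) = (u + 1)*(u + 2)^2*(u - 2)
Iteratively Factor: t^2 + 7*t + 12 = (t + 3)*(t + 4)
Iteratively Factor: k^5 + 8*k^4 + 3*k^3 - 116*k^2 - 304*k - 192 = (k + 4)*(k^4 + 4*k^3 - 13*k^2 - 64*k - 48) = (k - 4)*(k + 4)*(k^3 + 8*k^2 + 19*k + 12) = (k - 4)*(k + 3)*(k + 4)*(k^2 + 5*k + 4) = (k - 4)*(k + 1)*(k + 3)*(k + 4)*(k + 4)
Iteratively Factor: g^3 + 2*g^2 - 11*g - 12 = (g + 4)*(g^2 - 2*g - 3) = (g - 3)*(g + 4)*(g + 1)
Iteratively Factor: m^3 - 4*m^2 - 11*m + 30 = (m - 2)*(m^2 - 2*m - 15) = (m - 5)*(m - 2)*(m + 3)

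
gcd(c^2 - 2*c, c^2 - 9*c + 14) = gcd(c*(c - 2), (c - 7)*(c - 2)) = c - 2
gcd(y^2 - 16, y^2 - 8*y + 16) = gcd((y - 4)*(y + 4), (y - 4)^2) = y - 4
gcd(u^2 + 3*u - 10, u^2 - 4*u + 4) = u - 2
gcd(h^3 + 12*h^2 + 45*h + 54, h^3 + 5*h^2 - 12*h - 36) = h + 6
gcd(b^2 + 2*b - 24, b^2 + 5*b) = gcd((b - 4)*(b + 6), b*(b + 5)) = 1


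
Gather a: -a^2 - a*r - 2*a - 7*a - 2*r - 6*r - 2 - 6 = -a^2 + a*(-r - 9) - 8*r - 8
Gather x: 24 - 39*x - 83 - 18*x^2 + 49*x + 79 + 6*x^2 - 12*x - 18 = -12*x^2 - 2*x + 2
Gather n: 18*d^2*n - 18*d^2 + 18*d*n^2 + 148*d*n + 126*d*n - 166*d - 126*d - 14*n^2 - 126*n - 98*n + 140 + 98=-18*d^2 - 292*d + n^2*(18*d - 14) + n*(18*d^2 + 274*d - 224) + 238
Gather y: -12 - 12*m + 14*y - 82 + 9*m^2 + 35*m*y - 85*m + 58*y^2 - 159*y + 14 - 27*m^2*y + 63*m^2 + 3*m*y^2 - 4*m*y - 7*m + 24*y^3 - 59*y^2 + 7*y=72*m^2 - 104*m + 24*y^3 + y^2*(3*m - 1) + y*(-27*m^2 + 31*m - 138) - 80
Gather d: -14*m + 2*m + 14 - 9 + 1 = 6 - 12*m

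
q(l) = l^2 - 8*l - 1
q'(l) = 2*l - 8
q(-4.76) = 59.74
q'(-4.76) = -17.52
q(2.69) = -15.28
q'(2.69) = -2.62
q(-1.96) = 18.52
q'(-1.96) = -11.92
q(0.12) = -1.95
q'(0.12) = -7.76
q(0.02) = -1.16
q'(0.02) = -7.96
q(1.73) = -11.85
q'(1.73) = -4.54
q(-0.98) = 7.80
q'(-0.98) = -9.96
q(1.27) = -9.55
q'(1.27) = -5.46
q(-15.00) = 344.00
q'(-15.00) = -38.00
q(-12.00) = 239.00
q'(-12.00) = -32.00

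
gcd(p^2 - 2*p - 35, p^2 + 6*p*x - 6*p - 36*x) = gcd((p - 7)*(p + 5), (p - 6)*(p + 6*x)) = 1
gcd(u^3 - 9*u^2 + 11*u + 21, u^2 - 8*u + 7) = u - 7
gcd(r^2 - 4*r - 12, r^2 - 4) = r + 2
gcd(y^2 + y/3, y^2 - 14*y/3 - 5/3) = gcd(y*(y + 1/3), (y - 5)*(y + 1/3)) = y + 1/3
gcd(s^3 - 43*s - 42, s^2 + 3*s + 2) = s + 1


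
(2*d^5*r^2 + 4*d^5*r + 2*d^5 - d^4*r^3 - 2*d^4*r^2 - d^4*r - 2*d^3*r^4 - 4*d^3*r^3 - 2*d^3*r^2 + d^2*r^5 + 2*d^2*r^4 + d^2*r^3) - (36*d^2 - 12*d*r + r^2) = 2*d^5*r^2 + 4*d^5*r + 2*d^5 - d^4*r^3 - 2*d^4*r^2 - d^4*r - 2*d^3*r^4 - 4*d^3*r^3 - 2*d^3*r^2 + d^2*r^5 + 2*d^2*r^4 + d^2*r^3 - 36*d^2 + 12*d*r - r^2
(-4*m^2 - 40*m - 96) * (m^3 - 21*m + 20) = -4*m^5 - 40*m^4 - 12*m^3 + 760*m^2 + 1216*m - 1920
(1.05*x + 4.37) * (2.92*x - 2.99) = 3.066*x^2 + 9.6209*x - 13.0663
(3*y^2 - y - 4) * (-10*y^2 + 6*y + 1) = -30*y^4 + 28*y^3 + 37*y^2 - 25*y - 4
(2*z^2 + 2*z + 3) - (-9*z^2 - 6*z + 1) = 11*z^2 + 8*z + 2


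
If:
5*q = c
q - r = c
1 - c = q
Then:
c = 5/6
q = 1/6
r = -2/3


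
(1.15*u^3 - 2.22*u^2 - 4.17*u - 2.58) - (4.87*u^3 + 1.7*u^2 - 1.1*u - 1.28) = -3.72*u^3 - 3.92*u^2 - 3.07*u - 1.3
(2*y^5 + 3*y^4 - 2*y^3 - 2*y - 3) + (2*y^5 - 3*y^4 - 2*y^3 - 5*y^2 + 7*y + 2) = 4*y^5 - 4*y^3 - 5*y^2 + 5*y - 1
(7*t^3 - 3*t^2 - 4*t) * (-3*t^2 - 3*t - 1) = -21*t^5 - 12*t^4 + 14*t^3 + 15*t^2 + 4*t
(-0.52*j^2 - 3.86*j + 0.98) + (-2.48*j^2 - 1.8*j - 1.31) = -3.0*j^2 - 5.66*j - 0.33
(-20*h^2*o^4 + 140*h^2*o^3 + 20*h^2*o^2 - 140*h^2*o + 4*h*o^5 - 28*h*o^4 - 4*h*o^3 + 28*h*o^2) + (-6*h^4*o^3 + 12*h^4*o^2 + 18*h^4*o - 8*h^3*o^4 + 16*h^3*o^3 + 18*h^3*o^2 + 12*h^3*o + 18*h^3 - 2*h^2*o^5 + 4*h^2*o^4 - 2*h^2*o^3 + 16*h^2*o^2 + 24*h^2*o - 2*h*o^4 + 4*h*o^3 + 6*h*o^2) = -6*h^4*o^3 + 12*h^4*o^2 + 18*h^4*o - 8*h^3*o^4 + 16*h^3*o^3 + 18*h^3*o^2 + 12*h^3*o + 18*h^3 - 2*h^2*o^5 - 16*h^2*o^4 + 138*h^2*o^3 + 36*h^2*o^2 - 116*h^2*o + 4*h*o^5 - 30*h*o^4 + 34*h*o^2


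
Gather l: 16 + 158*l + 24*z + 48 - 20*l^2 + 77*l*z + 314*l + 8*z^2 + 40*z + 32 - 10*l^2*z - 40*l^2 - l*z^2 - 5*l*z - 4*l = l^2*(-10*z - 60) + l*(-z^2 + 72*z + 468) + 8*z^2 + 64*z + 96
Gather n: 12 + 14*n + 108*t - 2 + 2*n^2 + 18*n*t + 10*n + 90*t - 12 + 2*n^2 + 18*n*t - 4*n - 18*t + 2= 4*n^2 + n*(36*t + 20) + 180*t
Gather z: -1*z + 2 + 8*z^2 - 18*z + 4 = 8*z^2 - 19*z + 6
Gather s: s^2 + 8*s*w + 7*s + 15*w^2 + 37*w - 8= s^2 + s*(8*w + 7) + 15*w^2 + 37*w - 8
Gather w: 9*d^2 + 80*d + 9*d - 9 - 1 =9*d^2 + 89*d - 10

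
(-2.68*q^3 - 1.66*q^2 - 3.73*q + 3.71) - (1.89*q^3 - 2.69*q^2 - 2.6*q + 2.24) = -4.57*q^3 + 1.03*q^2 - 1.13*q + 1.47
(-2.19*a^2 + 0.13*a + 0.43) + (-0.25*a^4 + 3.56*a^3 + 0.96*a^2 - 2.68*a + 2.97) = -0.25*a^4 + 3.56*a^3 - 1.23*a^2 - 2.55*a + 3.4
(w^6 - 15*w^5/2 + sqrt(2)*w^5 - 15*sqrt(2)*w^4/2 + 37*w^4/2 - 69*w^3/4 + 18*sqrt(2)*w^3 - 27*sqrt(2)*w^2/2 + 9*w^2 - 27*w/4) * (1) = w^6 - 15*w^5/2 + sqrt(2)*w^5 - 15*sqrt(2)*w^4/2 + 37*w^4/2 - 69*w^3/4 + 18*sqrt(2)*w^3 - 27*sqrt(2)*w^2/2 + 9*w^2 - 27*w/4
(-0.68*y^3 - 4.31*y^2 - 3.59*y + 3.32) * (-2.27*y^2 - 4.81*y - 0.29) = 1.5436*y^5 + 13.0545*y^4 + 29.0776*y^3 + 10.9814*y^2 - 14.9281*y - 0.9628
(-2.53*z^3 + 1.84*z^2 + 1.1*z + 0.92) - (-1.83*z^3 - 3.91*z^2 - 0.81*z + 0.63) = -0.7*z^3 + 5.75*z^2 + 1.91*z + 0.29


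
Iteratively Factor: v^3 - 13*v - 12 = (v + 3)*(v^2 - 3*v - 4) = (v + 1)*(v + 3)*(v - 4)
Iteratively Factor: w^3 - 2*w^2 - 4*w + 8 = (w + 2)*(w^2 - 4*w + 4) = (w - 2)*(w + 2)*(w - 2)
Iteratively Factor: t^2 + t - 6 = (t - 2)*(t + 3)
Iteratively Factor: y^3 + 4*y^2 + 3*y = (y)*(y^2 + 4*y + 3) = y*(y + 1)*(y + 3)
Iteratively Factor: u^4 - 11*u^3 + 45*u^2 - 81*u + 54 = (u - 3)*(u^3 - 8*u^2 + 21*u - 18) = (u - 3)^2*(u^2 - 5*u + 6) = (u - 3)^2*(u - 2)*(u - 3)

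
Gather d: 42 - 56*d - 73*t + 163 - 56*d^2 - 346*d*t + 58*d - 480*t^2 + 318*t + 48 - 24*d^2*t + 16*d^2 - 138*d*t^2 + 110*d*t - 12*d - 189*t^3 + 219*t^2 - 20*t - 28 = d^2*(-24*t - 40) + d*(-138*t^2 - 236*t - 10) - 189*t^3 - 261*t^2 + 225*t + 225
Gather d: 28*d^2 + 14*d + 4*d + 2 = 28*d^2 + 18*d + 2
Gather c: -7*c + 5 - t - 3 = -7*c - t + 2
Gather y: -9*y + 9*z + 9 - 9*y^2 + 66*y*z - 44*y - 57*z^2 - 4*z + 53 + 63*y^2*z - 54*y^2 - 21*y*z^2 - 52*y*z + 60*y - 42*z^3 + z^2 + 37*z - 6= y^2*(63*z - 63) + y*(-21*z^2 + 14*z + 7) - 42*z^3 - 56*z^2 + 42*z + 56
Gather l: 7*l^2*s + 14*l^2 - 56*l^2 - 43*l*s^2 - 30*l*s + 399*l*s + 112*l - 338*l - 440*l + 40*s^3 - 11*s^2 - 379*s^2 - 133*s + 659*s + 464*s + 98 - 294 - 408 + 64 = l^2*(7*s - 42) + l*(-43*s^2 + 369*s - 666) + 40*s^3 - 390*s^2 + 990*s - 540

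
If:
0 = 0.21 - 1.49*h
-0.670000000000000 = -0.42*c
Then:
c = 1.60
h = 0.14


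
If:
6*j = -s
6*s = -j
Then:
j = 0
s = 0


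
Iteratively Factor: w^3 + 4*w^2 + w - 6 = (w + 3)*(w^2 + w - 2) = (w + 2)*(w + 3)*(w - 1)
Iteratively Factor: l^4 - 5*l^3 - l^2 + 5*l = (l)*(l^3 - 5*l^2 - l + 5) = l*(l - 1)*(l^2 - 4*l - 5) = l*(l - 1)*(l + 1)*(l - 5)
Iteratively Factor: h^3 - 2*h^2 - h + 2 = (h + 1)*(h^2 - 3*h + 2) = (h - 2)*(h + 1)*(h - 1)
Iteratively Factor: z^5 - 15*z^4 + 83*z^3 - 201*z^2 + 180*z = (z - 4)*(z^4 - 11*z^3 + 39*z^2 - 45*z) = (z - 4)*(z - 3)*(z^3 - 8*z^2 + 15*z) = (z - 4)*(z - 3)^2*(z^2 - 5*z) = z*(z - 4)*(z - 3)^2*(z - 5)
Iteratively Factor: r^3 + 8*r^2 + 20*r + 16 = (r + 2)*(r^2 + 6*r + 8) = (r + 2)^2*(r + 4)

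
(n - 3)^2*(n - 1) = n^3 - 7*n^2 + 15*n - 9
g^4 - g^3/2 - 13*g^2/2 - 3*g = g*(g - 3)*(g + 1/2)*(g + 2)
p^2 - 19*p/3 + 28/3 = (p - 4)*(p - 7/3)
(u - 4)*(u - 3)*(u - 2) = u^3 - 9*u^2 + 26*u - 24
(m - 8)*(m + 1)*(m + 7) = m^3 - 57*m - 56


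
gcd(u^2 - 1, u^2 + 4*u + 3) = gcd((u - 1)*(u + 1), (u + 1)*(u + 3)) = u + 1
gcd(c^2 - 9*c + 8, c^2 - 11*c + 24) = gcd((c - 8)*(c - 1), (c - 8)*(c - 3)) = c - 8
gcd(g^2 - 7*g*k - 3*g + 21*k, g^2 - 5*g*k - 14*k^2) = g - 7*k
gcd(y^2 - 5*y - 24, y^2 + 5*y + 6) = y + 3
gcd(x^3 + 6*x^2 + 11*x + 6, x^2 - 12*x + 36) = 1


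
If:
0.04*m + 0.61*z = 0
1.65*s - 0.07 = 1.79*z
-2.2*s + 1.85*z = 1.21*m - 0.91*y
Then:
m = -15.25*z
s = 1.08484848484848*z + 0.0424242424242424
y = 0.102564102564103 - 19.6877289377289*z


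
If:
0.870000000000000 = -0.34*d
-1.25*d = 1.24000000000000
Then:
No Solution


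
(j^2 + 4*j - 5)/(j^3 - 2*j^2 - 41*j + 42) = (j + 5)/(j^2 - j - 42)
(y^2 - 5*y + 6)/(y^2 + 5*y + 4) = (y^2 - 5*y + 6)/(y^2 + 5*y + 4)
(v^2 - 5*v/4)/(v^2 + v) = (v - 5/4)/(v + 1)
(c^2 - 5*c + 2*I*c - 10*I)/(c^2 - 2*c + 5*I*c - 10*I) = (c^2 + c*(-5 + 2*I) - 10*I)/(c^2 + c*(-2 + 5*I) - 10*I)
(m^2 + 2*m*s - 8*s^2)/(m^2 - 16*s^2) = (-m + 2*s)/(-m + 4*s)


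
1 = 1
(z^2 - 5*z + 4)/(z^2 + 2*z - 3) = (z - 4)/(z + 3)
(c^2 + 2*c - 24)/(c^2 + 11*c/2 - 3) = 2*(c - 4)/(2*c - 1)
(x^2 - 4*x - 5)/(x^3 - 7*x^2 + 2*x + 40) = (x + 1)/(x^2 - 2*x - 8)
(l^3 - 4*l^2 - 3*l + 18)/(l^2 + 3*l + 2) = (l^2 - 6*l + 9)/(l + 1)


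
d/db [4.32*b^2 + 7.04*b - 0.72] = 8.64*b + 7.04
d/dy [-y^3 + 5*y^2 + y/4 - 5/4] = -3*y^2 + 10*y + 1/4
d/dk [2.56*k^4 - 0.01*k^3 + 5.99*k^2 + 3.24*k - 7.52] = 10.24*k^3 - 0.03*k^2 + 11.98*k + 3.24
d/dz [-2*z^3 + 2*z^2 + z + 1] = -6*z^2 + 4*z + 1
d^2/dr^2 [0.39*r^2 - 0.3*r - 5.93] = 0.780000000000000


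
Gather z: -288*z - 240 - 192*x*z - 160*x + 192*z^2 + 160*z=-160*x + 192*z^2 + z*(-192*x - 128) - 240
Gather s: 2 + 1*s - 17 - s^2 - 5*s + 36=-s^2 - 4*s + 21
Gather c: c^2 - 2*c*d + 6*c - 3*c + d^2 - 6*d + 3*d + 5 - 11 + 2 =c^2 + c*(3 - 2*d) + d^2 - 3*d - 4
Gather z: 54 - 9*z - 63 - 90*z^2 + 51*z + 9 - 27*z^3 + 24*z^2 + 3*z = -27*z^3 - 66*z^2 + 45*z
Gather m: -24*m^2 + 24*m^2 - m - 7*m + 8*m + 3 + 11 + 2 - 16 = 0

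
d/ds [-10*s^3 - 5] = -30*s^2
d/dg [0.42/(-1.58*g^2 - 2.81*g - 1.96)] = (1.3272*g + 1.1802)/(1.58*g^2 + 2.81*g + 1.96)^2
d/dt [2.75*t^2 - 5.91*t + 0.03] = 5.5*t - 5.91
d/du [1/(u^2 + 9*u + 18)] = (-2*u - 9)/(u^2 + 9*u + 18)^2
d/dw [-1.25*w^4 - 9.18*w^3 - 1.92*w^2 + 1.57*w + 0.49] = -5.0*w^3 - 27.54*w^2 - 3.84*w + 1.57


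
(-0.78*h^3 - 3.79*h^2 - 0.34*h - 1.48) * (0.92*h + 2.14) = -0.7176*h^4 - 5.156*h^3 - 8.4234*h^2 - 2.0892*h - 3.1672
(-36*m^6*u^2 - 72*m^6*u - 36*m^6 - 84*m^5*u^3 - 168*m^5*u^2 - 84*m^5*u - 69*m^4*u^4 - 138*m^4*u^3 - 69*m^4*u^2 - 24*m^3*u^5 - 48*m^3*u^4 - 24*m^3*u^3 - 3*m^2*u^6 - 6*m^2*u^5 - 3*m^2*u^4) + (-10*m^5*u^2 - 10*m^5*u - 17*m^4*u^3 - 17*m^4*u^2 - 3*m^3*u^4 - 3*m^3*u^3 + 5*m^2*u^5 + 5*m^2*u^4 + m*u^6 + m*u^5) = -36*m^6*u^2 - 72*m^6*u - 36*m^6 - 84*m^5*u^3 - 178*m^5*u^2 - 94*m^5*u - 69*m^4*u^4 - 155*m^4*u^3 - 86*m^4*u^2 - 24*m^3*u^5 - 51*m^3*u^4 - 27*m^3*u^3 - 3*m^2*u^6 - m^2*u^5 + 2*m^2*u^4 + m*u^6 + m*u^5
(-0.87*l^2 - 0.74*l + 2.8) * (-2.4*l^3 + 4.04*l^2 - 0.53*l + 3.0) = 2.088*l^5 - 1.7388*l^4 - 9.2485*l^3 + 9.0942*l^2 - 3.704*l + 8.4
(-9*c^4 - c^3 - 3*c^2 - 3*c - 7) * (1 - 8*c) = 72*c^5 - c^4 + 23*c^3 + 21*c^2 + 53*c - 7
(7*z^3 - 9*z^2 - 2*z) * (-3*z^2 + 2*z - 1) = -21*z^5 + 41*z^4 - 19*z^3 + 5*z^2 + 2*z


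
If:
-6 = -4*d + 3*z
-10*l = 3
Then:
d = 3*z/4 + 3/2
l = -3/10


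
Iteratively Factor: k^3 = (k)*(k^2) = k^2*(k)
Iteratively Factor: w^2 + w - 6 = (w + 3)*(w - 2)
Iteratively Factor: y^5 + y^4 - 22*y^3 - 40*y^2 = (y)*(y^4 + y^3 - 22*y^2 - 40*y) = y^2*(y^3 + y^2 - 22*y - 40) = y^2*(y - 5)*(y^2 + 6*y + 8) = y^2*(y - 5)*(y + 4)*(y + 2)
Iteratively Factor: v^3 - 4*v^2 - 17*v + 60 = (v + 4)*(v^2 - 8*v + 15) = (v - 3)*(v + 4)*(v - 5)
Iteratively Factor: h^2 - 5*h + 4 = (h - 1)*(h - 4)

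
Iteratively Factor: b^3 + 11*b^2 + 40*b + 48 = (b + 3)*(b^2 + 8*b + 16) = (b + 3)*(b + 4)*(b + 4)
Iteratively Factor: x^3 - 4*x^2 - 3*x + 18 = (x - 3)*(x^2 - x - 6) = (x - 3)*(x + 2)*(x - 3)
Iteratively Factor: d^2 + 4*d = (d + 4)*(d)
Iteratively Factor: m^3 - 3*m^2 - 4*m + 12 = (m + 2)*(m^2 - 5*m + 6) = (m - 3)*(m + 2)*(m - 2)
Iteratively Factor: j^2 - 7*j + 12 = (j - 3)*(j - 4)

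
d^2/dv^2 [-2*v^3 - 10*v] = -12*v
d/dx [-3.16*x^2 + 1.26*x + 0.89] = 1.26 - 6.32*x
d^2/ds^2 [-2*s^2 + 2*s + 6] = -4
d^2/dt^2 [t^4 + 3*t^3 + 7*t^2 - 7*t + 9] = 12*t^2 + 18*t + 14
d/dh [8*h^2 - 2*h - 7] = 16*h - 2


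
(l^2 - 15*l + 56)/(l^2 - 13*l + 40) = (l - 7)/(l - 5)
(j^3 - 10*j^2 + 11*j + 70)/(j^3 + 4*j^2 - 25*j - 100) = (j^2 - 5*j - 14)/(j^2 + 9*j + 20)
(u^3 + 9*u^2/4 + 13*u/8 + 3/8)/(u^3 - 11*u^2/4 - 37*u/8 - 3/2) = (u + 1)/(u - 4)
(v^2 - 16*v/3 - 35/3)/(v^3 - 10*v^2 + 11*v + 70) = (v + 5/3)/(v^2 - 3*v - 10)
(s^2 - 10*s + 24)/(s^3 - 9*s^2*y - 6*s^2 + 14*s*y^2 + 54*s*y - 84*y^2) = (s - 4)/(s^2 - 9*s*y + 14*y^2)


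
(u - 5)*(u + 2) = u^2 - 3*u - 10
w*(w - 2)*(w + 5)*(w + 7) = w^4 + 10*w^3 + 11*w^2 - 70*w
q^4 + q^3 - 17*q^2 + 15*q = q*(q - 3)*(q - 1)*(q + 5)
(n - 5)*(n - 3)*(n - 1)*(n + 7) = n^4 - 2*n^3 - 40*n^2 + 146*n - 105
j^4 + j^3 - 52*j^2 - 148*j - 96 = (j - 8)*(j + 1)*(j + 2)*(j + 6)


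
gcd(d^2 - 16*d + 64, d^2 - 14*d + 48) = d - 8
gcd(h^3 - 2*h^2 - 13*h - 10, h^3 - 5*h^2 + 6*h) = 1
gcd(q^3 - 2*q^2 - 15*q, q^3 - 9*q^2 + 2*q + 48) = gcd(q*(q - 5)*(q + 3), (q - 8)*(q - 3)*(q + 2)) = 1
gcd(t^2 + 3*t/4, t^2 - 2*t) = t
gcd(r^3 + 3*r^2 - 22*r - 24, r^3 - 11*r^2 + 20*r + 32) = r^2 - 3*r - 4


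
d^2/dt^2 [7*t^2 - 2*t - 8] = 14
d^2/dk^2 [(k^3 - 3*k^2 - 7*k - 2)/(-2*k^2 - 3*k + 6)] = 2*(-11*k^3 + 186*k^2 + 180*k + 276)/(8*k^6 + 36*k^5 - 18*k^4 - 189*k^3 + 54*k^2 + 324*k - 216)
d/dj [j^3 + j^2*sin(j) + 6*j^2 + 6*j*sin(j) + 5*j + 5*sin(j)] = j^2*cos(j) + 3*j^2 + 2*j*sin(j) + 6*j*cos(j) + 12*j + 6*sin(j) + 5*cos(j) + 5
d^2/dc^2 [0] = 0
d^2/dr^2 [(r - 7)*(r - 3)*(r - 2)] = 6*r - 24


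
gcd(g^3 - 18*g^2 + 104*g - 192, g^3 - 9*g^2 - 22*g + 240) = g^2 - 14*g + 48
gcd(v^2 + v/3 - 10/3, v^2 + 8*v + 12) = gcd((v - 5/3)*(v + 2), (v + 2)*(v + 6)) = v + 2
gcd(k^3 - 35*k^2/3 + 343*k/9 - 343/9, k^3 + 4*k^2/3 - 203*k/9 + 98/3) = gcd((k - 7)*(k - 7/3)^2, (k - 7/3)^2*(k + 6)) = k^2 - 14*k/3 + 49/9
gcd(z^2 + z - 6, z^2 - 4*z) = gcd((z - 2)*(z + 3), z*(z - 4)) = 1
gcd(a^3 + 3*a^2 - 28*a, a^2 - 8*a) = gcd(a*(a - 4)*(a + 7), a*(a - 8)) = a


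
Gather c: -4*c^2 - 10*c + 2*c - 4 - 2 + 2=-4*c^2 - 8*c - 4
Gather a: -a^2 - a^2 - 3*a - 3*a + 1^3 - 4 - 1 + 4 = -2*a^2 - 6*a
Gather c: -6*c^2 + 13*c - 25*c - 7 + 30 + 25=-6*c^2 - 12*c + 48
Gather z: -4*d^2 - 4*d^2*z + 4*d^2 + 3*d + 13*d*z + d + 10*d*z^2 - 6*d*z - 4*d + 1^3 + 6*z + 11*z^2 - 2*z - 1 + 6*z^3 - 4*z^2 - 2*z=6*z^3 + z^2*(10*d + 7) + z*(-4*d^2 + 7*d + 2)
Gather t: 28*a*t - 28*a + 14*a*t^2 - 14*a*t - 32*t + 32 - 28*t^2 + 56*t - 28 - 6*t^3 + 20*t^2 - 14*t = -28*a - 6*t^3 + t^2*(14*a - 8) + t*(14*a + 10) + 4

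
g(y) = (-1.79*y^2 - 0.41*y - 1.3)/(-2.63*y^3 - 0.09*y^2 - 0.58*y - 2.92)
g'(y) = (-3.58*y - 0.41)/(-2.63*y^3 - 0.09*y^2 - 0.58*y - 2.92) + (-1.79*y^2 - 0.41*y - 1.3)*(7.89*y^2 + 0.18*y + 0.58)/(-2.63*y^3 - 0.09*y^2 - 0.58*y - 2.92)^2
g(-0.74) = 1.34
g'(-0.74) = -5.85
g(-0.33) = 0.51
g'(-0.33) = -0.56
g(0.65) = 0.57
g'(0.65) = 0.11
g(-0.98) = -70.17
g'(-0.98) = -14932.04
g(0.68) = 0.58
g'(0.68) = 0.08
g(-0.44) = 0.60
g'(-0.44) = -0.97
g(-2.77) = -0.26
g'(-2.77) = -0.11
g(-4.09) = -0.17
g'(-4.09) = -0.04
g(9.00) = 0.08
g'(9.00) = -0.01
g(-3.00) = -0.23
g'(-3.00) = -0.09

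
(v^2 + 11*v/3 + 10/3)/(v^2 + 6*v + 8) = (v + 5/3)/(v + 4)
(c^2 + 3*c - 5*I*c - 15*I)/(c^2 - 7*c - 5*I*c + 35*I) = (c + 3)/(c - 7)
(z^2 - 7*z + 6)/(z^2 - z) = (z - 6)/z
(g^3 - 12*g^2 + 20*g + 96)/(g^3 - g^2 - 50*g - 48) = (g^2 - 4*g - 12)/(g^2 + 7*g + 6)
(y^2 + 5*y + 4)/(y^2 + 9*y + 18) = (y^2 + 5*y + 4)/(y^2 + 9*y + 18)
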